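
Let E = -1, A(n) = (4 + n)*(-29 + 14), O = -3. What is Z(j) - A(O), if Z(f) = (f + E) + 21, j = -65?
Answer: -30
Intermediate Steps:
A(n) = -60 - 15*n (A(n) = (4 + n)*(-15) = -60 - 15*n)
Z(f) = 20 + f (Z(f) = (f - 1) + 21 = (-1 + f) + 21 = 20 + f)
Z(j) - A(O) = (20 - 65) - (-60 - 15*(-3)) = -45 - (-60 + 45) = -45 - 1*(-15) = -45 + 15 = -30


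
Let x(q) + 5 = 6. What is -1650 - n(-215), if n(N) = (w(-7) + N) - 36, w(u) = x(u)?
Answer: -1400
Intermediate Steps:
x(q) = 1 (x(q) = -5 + 6 = 1)
w(u) = 1
n(N) = -35 + N (n(N) = (1 + N) - 36 = -35 + N)
-1650 - n(-215) = -1650 - (-35 - 215) = -1650 - 1*(-250) = -1650 + 250 = -1400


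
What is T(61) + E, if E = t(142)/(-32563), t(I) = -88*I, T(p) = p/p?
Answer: 45059/32563 ≈ 1.3837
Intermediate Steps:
T(p) = 1
E = 12496/32563 (E = -88*142/(-32563) = -12496*(-1/32563) = 12496/32563 ≈ 0.38375)
T(61) + E = 1 + 12496/32563 = 45059/32563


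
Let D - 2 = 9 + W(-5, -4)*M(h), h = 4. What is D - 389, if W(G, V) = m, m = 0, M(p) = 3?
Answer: -378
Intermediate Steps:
W(G, V) = 0
D = 11 (D = 2 + (9 + 0*3) = 2 + (9 + 0) = 2 + 9 = 11)
D - 389 = 11 - 389 = -378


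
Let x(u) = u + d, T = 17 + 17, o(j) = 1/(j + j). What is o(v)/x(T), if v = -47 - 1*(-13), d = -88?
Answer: 1/3672 ≈ 0.00027233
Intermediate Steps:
v = -34 (v = -47 + 13 = -34)
o(j) = 1/(2*j)
T = 34
x(u) = -88 + u (x(u) = u - 88 = -88 + u)
o(v)/x(T) = ((1/2)/(-34))/(-88 + 34) = ((1/2)*(-1/34))/(-54) = -1/68*(-1/54) = 1/3672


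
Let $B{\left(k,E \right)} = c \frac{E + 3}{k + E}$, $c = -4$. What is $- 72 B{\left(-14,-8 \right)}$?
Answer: $\frac{720}{11} \approx 65.455$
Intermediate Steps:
$B{\left(k,E \right)} = - \frac{4 \left(3 + E\right)}{E + k}$ ($B{\left(k,E \right)} = - 4 \frac{E + 3}{k + E} = - 4 \frac{3 + E}{E + k} = - \frac{4 \left(3 + E\right)}{E + k}$)
$- 72 B{\left(-14,-8 \right)} = - 72 \frac{4 \left(-3 - -8\right)}{-8 - 14} = - 72 \frac{4 \left(-3 + 8\right)}{-22} = - 72 \cdot 4 \left(- \frac{1}{22}\right) 5 = \left(-72\right) \left(- \frac{10}{11}\right) = \frac{720}{11}$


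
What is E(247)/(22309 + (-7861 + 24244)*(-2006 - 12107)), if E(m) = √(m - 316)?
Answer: -I*√69/231190970 ≈ -3.593e-8*I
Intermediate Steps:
E(m) = √(-316 + m)
E(247)/(22309 + (-7861 + 24244)*(-2006 - 12107)) = √(-316 + 247)/(22309 + (-7861 + 24244)*(-2006 - 12107)) = √(-69)/(22309 + 16383*(-14113)) = (I*√69)/(22309 - 231213279) = (I*√69)/(-231190970) = (I*√69)*(-1/231190970) = -I*√69/231190970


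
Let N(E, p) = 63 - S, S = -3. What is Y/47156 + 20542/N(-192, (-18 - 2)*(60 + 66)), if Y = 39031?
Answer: 485627299/1556148 ≈ 312.07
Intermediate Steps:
N(E, p) = 66 (N(E, p) = 63 - 1*(-3) = 63 + 3 = 66)
Y/47156 + 20542/N(-192, (-18 - 2)*(60 + 66)) = 39031/47156 + 20542/66 = 39031*(1/47156) + 20542*(1/66) = 39031/47156 + 10271/33 = 485627299/1556148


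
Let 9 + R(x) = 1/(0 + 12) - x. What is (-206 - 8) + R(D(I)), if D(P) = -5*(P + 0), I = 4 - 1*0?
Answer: -2435/12 ≈ -202.92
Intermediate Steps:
I = 4 (I = 4 + 0 = 4)
D(P) = -5*P
R(x) = -107/12 - x (R(x) = -9 + (1/(0 + 12) - x) = -9 + (1/12 - x) = -107/12 - x)
(-206 - 8) + R(D(I)) = (-206 - 8) + (-107/12 - (-5)*4) = -214 + (-107/12 - 1*(-20)) = -214 + (-107/12 + 20) = -214 + 133/12 = -2435/12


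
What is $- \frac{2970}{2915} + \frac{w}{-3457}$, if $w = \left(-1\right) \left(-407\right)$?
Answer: $- \frac{208249}{183221} \approx -1.1366$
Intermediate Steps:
$w = 407$
$- \frac{2970}{2915} + \frac{w}{-3457} = - \frac{2970}{2915} + \frac{407}{-3457} = \left(-2970\right) \frac{1}{2915} + 407 \left(- \frac{1}{3457}\right) = - \frac{54}{53} - \frac{407}{3457} = - \frac{208249}{183221}$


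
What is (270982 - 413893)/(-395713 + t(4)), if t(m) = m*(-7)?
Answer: 142911/395741 ≈ 0.36112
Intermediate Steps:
t(m) = -7*m
(270982 - 413893)/(-395713 + t(4)) = (270982 - 413893)/(-395713 - 7*4) = -142911/(-395713 - 28) = -142911/(-395741) = -142911*(-1/395741) = 142911/395741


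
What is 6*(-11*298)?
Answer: -19668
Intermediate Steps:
6*(-11*298) = 6*(-3278) = -19668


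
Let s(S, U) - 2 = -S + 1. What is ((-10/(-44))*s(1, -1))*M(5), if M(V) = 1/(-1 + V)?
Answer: 5/44 ≈ 0.11364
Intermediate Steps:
s(S, U) = 3 - S (s(S, U) = 2 + (-S + 1) = 2 + (1 - S) = 3 - S)
((-10/(-44))*s(1, -1))*M(5) = ((-10/(-44))*(3 - 1*1))/(-1 + 5) = ((-10*(-1/44))*(3 - 1))/4 = ((5/22)*2)*(¼) = (5/11)*(¼) = 5/44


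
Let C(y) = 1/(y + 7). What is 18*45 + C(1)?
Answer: 6481/8 ≈ 810.13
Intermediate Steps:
C(y) = 1/(7 + y)
18*45 + C(1) = 18*45 + 1/(7 + 1) = 810 + 1/8 = 6481/8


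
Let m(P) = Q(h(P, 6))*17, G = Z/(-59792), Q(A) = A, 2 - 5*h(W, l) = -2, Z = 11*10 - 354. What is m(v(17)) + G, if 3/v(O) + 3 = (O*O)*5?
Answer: 1016769/74740 ≈ 13.604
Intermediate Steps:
Z = -244 (Z = 110 - 354 = -244)
h(W, l) = 4/5 (h(W, l) = 2/5 - 1/5*(-2) = 2/5 + 2/5 = 4/5)
v(O) = 3/(-3 + 5*O**2) (v(O) = 3/(-3 + (O*O)*5) = 3/(-3 + O**2*5) = 3/(-3 + 5*O**2))
G = 61/14948 (G = -244/(-59792) = -244*(-1/59792) = 61/14948 ≈ 0.0040808)
m(P) = 68/5 (m(P) = (4/5)*17 = 68/5)
m(v(17)) + G = 68/5 + 61/14948 = 1016769/74740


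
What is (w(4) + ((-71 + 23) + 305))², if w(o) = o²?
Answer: 74529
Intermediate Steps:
(w(4) + ((-71 + 23) + 305))² = (4² + ((-71 + 23) + 305))² = (16 + (-48 + 305))² = (16 + 257)² = 273² = 74529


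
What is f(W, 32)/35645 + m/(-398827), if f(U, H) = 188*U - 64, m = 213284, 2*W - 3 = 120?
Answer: -3016795334/14216188415 ≈ -0.21221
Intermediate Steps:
W = 123/2 (W = 3/2 + (1/2)*120 = 3/2 + 60 = 123/2 ≈ 61.500)
f(U, H) = -64 + 188*U
f(W, 32)/35645 + m/(-398827) = (-64 + 188*(123/2))/35645 + 213284/(-398827) = (-64 + 11562)*(1/35645) + 213284*(-1/398827) = 11498*(1/35645) - 213284/398827 = 11498/35645 - 213284/398827 = -3016795334/14216188415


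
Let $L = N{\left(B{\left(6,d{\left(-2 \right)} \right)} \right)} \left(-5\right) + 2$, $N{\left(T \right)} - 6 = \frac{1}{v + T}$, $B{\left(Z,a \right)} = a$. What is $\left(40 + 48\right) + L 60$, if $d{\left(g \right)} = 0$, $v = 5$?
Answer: $-1652$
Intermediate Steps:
$N{\left(T \right)} = 6 + \frac{1}{5 + T}$
$L = -29$ ($L = \frac{31 + 6 \cdot 0}{5 + 0} \left(-5\right) + 2 = \frac{31 + 0}{5} \left(-5\right) + 2 = \frac{1}{5} \cdot 31 \left(-5\right) + 2 = \frac{31}{5} \left(-5\right) + 2 = -31 + 2 = -29$)
$\left(40 + 48\right) + L 60 = \left(40 + 48\right) - 1740 = 88 - 1740 = -1652$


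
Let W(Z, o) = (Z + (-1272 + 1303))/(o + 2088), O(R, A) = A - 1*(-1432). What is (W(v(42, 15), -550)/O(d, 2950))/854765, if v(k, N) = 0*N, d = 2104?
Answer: 31/5760702393740 ≈ 5.3813e-12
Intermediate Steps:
v(k, N) = 0
O(R, A) = 1432 + A (O(R, A) = A + 1432 = 1432 + A)
W(Z, o) = (31 + Z)/(2088 + o) (W(Z, o) = (Z + 31)/(2088 + o) = (31 + Z)/(2088 + o))
(W(v(42, 15), -550)/O(d, 2950))/854765 = (((31 + 0)/(2088 - 550))/(1432 + 2950))/854765 = ((31/1538)/4382)*(1/854765) = (((1/1538)*31)*(1/4382))*(1/854765) = ((31/1538)*(1/4382))*(1/854765) = (31/6739516)*(1/854765) = 31/5760702393740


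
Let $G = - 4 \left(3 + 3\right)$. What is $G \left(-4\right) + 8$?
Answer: $104$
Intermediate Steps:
$G = -24$ ($G = \left(-4\right) 6 = -24$)
$G \left(-4\right) + 8 = \left(-24\right) \left(-4\right) + 8 = 96 + 8 = 104$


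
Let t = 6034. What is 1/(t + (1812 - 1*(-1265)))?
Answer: 1/9111 ≈ 0.00010976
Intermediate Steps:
1/(t + (1812 - 1*(-1265))) = 1/(6034 + (1812 - 1*(-1265))) = 1/(6034 + (1812 + 1265)) = 1/(6034 + 3077) = 1/9111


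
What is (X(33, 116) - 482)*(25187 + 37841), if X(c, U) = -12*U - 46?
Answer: -121013760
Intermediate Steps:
X(c, U) = -46 - 12*U
(X(33, 116) - 482)*(25187 + 37841) = ((-46 - 12*116) - 482)*(25187 + 37841) = ((-46 - 1392) - 482)*63028 = (-1438 - 482)*63028 = -1920*63028 = -121013760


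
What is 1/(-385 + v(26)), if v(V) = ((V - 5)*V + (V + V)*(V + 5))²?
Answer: 1/4656579 ≈ 2.1475e-7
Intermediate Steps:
v(V) = (V*(-5 + V) + 2*V*(5 + V))² (v(V) = ((-5 + V)*V + (2*V)*(5 + V))² = (V*(-5 + V) + 2*V*(5 + V))²)
1/(-385 + v(26)) = 1/(-385 + 26²*(5 + 3*26)²) = 1/(-385 + 676*(5 + 78)²) = 1/(-385 + 676*83²) = 1/(-385 + 676*6889) = 1/(-385 + 4656964) = 1/4656579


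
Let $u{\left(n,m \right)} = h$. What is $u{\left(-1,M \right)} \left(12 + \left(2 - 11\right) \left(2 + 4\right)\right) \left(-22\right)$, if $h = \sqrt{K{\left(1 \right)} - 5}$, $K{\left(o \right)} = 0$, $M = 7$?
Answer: $924 i \sqrt{5} \approx 2066.1 i$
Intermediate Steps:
$h = i \sqrt{5}$ ($h = \sqrt{0 - 5} = \sqrt{-5} = i \sqrt{5} \approx 2.2361 i$)
$u{\left(n,m \right)} = i \sqrt{5}$
$u{\left(-1,M \right)} \left(12 + \left(2 - 11\right) \left(2 + 4\right)\right) \left(-22\right) = i \sqrt{5} \left(12 + \left(2 - 11\right) \left(2 + 4\right)\right) \left(-22\right) = i \sqrt{5} \left(12 - 54\right) \left(-22\right) = i \sqrt{5} \left(-42\right) \left(-22\right) = - 42 i \sqrt{5} \left(-22\right) = 924 i \sqrt{5}$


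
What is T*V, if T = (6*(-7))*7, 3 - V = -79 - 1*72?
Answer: -45276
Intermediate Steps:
V = 154 (V = 3 - (-79 - 1*72) = 3 - (-79 - 72) = 3 - 1*(-151) = 3 + 151 = 154)
T = -294 (T = -42*7 = -294)
T*V = -294*154 = -45276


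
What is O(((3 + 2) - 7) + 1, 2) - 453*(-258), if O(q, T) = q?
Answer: 116873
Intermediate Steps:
O(((3 + 2) - 7) + 1, 2) - 453*(-258) = (((3 + 2) - 7) + 1) - 453*(-258) = ((5 - 7) + 1) + 116874 = (-2 + 1) + 116874 = -1 + 116874 = 116873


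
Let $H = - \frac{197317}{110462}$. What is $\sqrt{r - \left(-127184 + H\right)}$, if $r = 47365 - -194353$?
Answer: $\frac{\sqrt{4501309935228942}}{110462} \approx 607.38$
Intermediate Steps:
$H = - \frac{197317}{110462}$ ($H = \left(-197317\right) \frac{1}{110462} = - \frac{197317}{110462} \approx -1.7863$)
$r = 241718$ ($r = 47365 + 194353 = 241718$)
$\sqrt{r - \left(-127184 + H\right)} = \sqrt{241718 + \left(127184 - - \frac{197317}{110462}\right)} = \sqrt{241718 + \left(127184 + \frac{197317}{110462}\right)} = \sqrt{241718 + \frac{14049196325}{110462}} = \sqrt{\frac{40749850041}{110462}} = \frac{\sqrt{4501309935228942}}{110462}$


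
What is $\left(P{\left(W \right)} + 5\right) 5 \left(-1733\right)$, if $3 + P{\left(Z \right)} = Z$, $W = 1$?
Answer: $-25995$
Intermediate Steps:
$P{\left(Z \right)} = -3 + Z$
$\left(P{\left(W \right)} + 5\right) 5 \left(-1733\right) = \left(\left(-3 + 1\right) + 5\right) 5 \left(-1733\right) = \left(-2 + 5\right) 5 \left(-1733\right) = 3 \cdot 5 \left(-1733\right) = 15 \left(-1733\right) = -25995$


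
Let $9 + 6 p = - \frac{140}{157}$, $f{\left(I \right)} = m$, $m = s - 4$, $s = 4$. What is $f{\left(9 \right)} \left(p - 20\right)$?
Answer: $0$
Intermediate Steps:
$m = 0$ ($m = 4 - 4 = 0$)
$f{\left(I \right)} = 0$
$p = - \frac{1553}{942}$ ($p = - \frac{3}{2} + \frac{\left(-140\right) \frac{1}{157}}{6} = - \frac{3}{2} + \frac{1}{6} \left(- \frac{140}{157}\right) = - \frac{3}{2} - \frac{70}{471} = - \frac{1553}{942} \approx -1.6486$)
$f{\left(9 \right)} \left(p - 20\right) = 0 \left(- \frac{1553}{942} - 20\right) = 0 \left(- \frac{20393}{942}\right) = 0$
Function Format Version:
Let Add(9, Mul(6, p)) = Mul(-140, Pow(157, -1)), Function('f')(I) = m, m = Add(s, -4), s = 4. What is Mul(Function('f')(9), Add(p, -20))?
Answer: 0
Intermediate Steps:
m = 0 (m = Add(4, -4) = 0)
Function('f')(I) = 0
p = Rational(-1553, 942) (p = Add(Rational(-3, 2), Mul(Rational(1, 6), Mul(-140, Pow(157, -1)))) = Add(Rational(-3, 2), Mul(Rational(1, 6), Mul(-140, Rational(1, 157)))) = Add(Rational(-3, 2), Mul(Rational(1, 6), Rational(-140, 157))) = Add(Rational(-3, 2), Rational(-70, 471)) = Rational(-1553, 942) ≈ -1.6486)
Mul(Function('f')(9), Add(p, -20)) = Mul(0, Add(Rational(-1553, 942), -20)) = Mul(0, Rational(-20393, 942)) = 0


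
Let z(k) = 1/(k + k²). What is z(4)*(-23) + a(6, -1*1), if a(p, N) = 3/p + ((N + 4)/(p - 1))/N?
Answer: -5/4 ≈ -1.2500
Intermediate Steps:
a(p, N) = 3/p + (4 + N)/(N*(-1 + p)) (a(p, N) = 3/p + ((4 + N)/(-1 + p))/N = 3/p + (4 + N)/(N*(-1 + p)))
z(4)*(-23) + a(6, -1*1) = (1/(4*(1 + 4)))*(-23) + (-(-3) + 4*6 + 4*(-1*1)*6)/(-1*1*6*(-1 + 6)) = ((¼)/5)*(-23) + (⅙)*(-3*(-1) + 24 + 4*(-1)*6)/(-1*5) = ((¼)*(⅕))*(-23) - 1*⅙*⅕*(3 + 24 - 24) = (1/20)*(-23) - 1*⅙*⅕*3 = -23/20 - ⅒ = -5/4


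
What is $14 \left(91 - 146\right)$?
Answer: $-770$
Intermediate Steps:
$14 \left(91 - 146\right) = 14 \left(-55\right) = -770$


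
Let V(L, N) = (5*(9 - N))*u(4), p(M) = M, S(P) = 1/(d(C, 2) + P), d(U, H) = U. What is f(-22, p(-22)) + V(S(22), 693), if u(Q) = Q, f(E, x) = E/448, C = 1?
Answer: -3064331/224 ≈ -13680.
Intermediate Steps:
S(P) = 1/(1 + P)
f(E, x) = E/448 (f(E, x) = E*(1/448) = E/448)
V(L, N) = 180 - 20*N (V(L, N) = (5*(9 - N))*4 = (45 - 5*N)*4 = 180 - 20*N)
f(-22, p(-22)) + V(S(22), 693) = (1/448)*(-22) + (180 - 20*693) = -11/224 + (180 - 13860) = -11/224 - 13680 = -3064331/224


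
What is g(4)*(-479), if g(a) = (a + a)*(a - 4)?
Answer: 0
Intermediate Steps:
g(a) = 2*a*(-4 + a) (g(a) = (2*a)*(-4 + a) = 2*a*(-4 + a))
g(4)*(-479) = (2*4*(-4 + 4))*(-479) = (2*4*0)*(-479) = 0*(-479) = 0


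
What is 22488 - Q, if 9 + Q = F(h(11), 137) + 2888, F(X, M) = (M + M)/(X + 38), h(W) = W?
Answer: 960567/49 ≈ 19603.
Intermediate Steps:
F(X, M) = 2*M/(38 + X) (F(X, M) = (2*M)/(38 + X) = 2*M/(38 + X))
Q = 141345/49 (Q = -9 + (2*137/(38 + 11) + 2888) = -9 + (2*137/49 + 2888) = -9 + (2*137*(1/49) + 2888) = -9 + (274/49 + 2888) = -9 + 141786/49 = 141345/49 ≈ 2884.6)
22488 - Q = 22488 - 1*141345/49 = 22488 - 141345/49 = 960567/49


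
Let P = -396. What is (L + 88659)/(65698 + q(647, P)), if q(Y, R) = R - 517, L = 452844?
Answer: 180501/21595 ≈ 8.3585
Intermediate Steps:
q(Y, R) = -517 + R
(L + 88659)/(65698 + q(647, P)) = (452844 + 88659)/(65698 + (-517 - 396)) = 541503/(65698 - 913) = 541503/64785 = 541503*(1/64785) = 180501/21595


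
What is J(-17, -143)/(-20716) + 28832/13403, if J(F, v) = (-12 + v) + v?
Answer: 300638903/138828274 ≈ 2.1655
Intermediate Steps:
J(F, v) = -12 + 2*v
J(-17, -143)/(-20716) + 28832/13403 = (-12 + 2*(-143))/(-20716) + 28832/13403 = (-12 - 286)*(-1/20716) + 28832*(1/13403) = -298*(-1/20716) + 28832/13403 = 149/10358 + 28832/13403 = 300638903/138828274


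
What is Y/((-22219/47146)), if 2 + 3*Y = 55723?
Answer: -2627022266/66657 ≈ -39411.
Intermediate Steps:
Y = 55721/3 (Y = -2/3 + (1/3)*55723 = -2/3 + 55723/3 = 55721/3 ≈ 18574.)
Y/((-22219/47146)) = 55721/(3*((-22219/47146))) = 55721/(3*((-22219*1/47146))) = 55721/(3*(-22219/47146)) = (55721/3)*(-47146/22219) = -2627022266/66657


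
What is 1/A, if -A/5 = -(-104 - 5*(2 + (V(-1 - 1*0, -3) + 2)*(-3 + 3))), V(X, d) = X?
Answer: -1/570 ≈ -0.0017544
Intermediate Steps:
A = -570 (A = -(-5)*(-104 - 5*(2 + ((-1 - 1*0) + 2)*(-3 + 3))) = -(-5)*(-104 - 5*(2 + ((-1 + 0) + 2)*0)) = -(-5)*(-104 - 5*(2 + (-1 + 2)*0)) = -(-5)*(-104 - 5*(2 + 1*0)) = -(-5)*(-104 - 5*(2 + 0)) = -(-5)*(-104 - 5*2) = -(-5)*(-104 - 10) = -(-5)*(-114) = -5*114 = -570)
1/A = 1/(-570) = -1/570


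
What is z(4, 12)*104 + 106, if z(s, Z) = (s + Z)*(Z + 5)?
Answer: 28394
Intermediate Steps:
z(s, Z) = (5 + Z)*(Z + s) (z(s, Z) = (Z + s)*(5 + Z) = (5 + Z)*(Z + s))
z(4, 12)*104 + 106 = (12² + 5*12 + 5*4 + 12*4)*104 + 106 = (144 + 60 + 20 + 48)*104 + 106 = 272*104 + 106 = 28288 + 106 = 28394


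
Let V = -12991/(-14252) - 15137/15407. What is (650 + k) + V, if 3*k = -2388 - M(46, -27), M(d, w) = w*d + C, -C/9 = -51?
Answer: 515024177/4481236 ≈ 114.93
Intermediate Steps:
C = 459 (C = -9*(-51) = 459)
V = -317963/4481236 (V = -12991*(-1/14252) - 15137*1/15407 = 12991/14252 - 15137/15407 = -317963/4481236 ≈ -0.070954)
M(d, w) = 459 + d*w (M(d, w) = w*d + 459 = d*w + 459 = 459 + d*w)
k = -535 (k = (-2388 - (459 + 46*(-27)))/3 = (-2388 - (459 - 1242))/3 = (-2388 - 1*(-783))/3 = (-2388 + 783)/3 = (⅓)*(-1605) = -535)
(650 + k) + V = (650 - 535) - 317963/4481236 = 115 - 317963/4481236 = 515024177/4481236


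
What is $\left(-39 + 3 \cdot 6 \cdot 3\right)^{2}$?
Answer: $225$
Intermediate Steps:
$\left(-39 + 3 \cdot 6 \cdot 3\right)^{2} = \left(-39 + 18 \cdot 3\right)^{2} = \left(-39 + 54\right)^{2} = 15^{2} = 225$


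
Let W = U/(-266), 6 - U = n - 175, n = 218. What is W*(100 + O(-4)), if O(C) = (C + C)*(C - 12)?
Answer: 222/7 ≈ 31.714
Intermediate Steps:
U = -37 (U = 6 - (218 - 175) = 6 - 1*43 = 6 - 43 = -37)
O(C) = 2*C*(-12 + C) (O(C) = (2*C)*(-12 + C) = 2*C*(-12 + C))
W = 37/266 (W = -37/(-266) = -37*(-1/266) = 37/266 ≈ 0.13910)
W*(100 + O(-4)) = 37*(100 + 2*(-4)*(-12 - 4))/266 = 37*(100 + 2*(-4)*(-16))/266 = 37*(100 + 128)/266 = (37/266)*228 = 222/7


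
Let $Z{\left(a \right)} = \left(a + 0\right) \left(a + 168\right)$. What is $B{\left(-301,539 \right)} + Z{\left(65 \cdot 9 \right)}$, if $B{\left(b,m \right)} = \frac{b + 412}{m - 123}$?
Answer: $\frac{183250191}{416} \approx 4.4051 \cdot 10^{5}$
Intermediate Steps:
$Z{\left(a \right)} = a \left(168 + a\right)$
$B{\left(b,m \right)} = \frac{412 + b}{-123 + m}$
$B{\left(-301,539 \right)} + Z{\left(65 \cdot 9 \right)} = \frac{412 - 301}{-123 + 539} + 65 \cdot 9 \left(168 + 65 \cdot 9\right) = \frac{1}{416} \cdot 111 + 585 \left(168 + 585\right) = \frac{1}{416} \cdot 111 + 585 \cdot 753 = \frac{111}{416} + 440505 = \frac{183250191}{416}$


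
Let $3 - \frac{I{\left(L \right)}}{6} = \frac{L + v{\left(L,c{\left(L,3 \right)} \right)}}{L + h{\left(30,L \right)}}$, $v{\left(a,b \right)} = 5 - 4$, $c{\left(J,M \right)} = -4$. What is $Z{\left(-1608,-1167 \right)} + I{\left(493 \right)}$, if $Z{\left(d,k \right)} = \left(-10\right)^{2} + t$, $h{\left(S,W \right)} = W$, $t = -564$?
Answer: $- \frac{221360}{493} \approx -449.01$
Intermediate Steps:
$v{\left(a,b \right)} = 1$ ($v{\left(a,b \right)} = 5 - 4 = 1$)
$Z{\left(d,k \right)} = -464$ ($Z{\left(d,k \right)} = \left(-10\right)^{2} - 564 = 100 - 564 = -464$)
$I{\left(L \right)} = 18 - \frac{3 \left(1 + L\right)}{L}$ ($I{\left(L \right)} = 18 - 6 \frac{L + 1}{L + L} = 18 - 6 \frac{1 + L}{2 L} = 18 - \frac{3 \left(1 + L\right)}{L}$)
$Z{\left(-1608,-1167 \right)} + I{\left(493 \right)} = -464 + \left(15 - \frac{3}{493}\right) = -464 + \frac{7392}{493} = - \frac{221360}{493}$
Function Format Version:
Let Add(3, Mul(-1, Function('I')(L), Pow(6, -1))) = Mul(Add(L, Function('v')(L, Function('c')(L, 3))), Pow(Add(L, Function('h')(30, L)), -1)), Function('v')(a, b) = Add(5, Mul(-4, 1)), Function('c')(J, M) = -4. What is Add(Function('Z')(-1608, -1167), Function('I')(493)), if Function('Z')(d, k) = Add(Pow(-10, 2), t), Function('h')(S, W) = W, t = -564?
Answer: Rational(-221360, 493) ≈ -449.01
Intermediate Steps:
Function('v')(a, b) = 1 (Function('v')(a, b) = Add(5, -4) = 1)
Function('Z')(d, k) = -464 (Function('Z')(d, k) = Add(Pow(-10, 2), -564) = Add(100, -564) = -464)
Function('I')(L) = Add(18, Mul(-3, Pow(L, -1), Add(1, L))) (Function('I')(L) = Add(18, Mul(-6, Mul(Add(L, 1), Pow(Add(L, L), -1)))) = Add(18, Mul(-6, Mul(Add(1, L), Pow(Mul(2, L), -1)))) = Add(18, Mul(-6, Mul(Add(1, L), Mul(Rational(1, 2), Pow(L, -1))))) = Add(18, Mul(-6, Mul(Rational(1, 2), Pow(L, -1), Add(1, L)))) = Add(18, Mul(-3, Pow(L, -1), Add(1, L))))
Add(Function('Z')(-1608, -1167), Function('I')(493)) = Add(-464, Add(15, Mul(-3, Pow(493, -1)))) = Add(-464, Add(15, Mul(-3, Rational(1, 493)))) = Add(-464, Add(15, Rational(-3, 493))) = Add(-464, Rational(7392, 493)) = Rational(-221360, 493)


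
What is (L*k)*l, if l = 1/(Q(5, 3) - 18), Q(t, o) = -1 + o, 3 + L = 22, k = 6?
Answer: -57/8 ≈ -7.1250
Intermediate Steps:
L = 19 (L = -3 + 22 = 19)
l = -1/16 (l = 1/((-1 + 3) - 18) = 1/(2 - 18) = 1/(-16) = -1/16 ≈ -0.062500)
(L*k)*l = (19*6)*(-1/16) = 114*(-1/16) = -57/8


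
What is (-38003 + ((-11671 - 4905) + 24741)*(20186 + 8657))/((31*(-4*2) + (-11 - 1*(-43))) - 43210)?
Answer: -117732546/21713 ≈ -5422.2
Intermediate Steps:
(-38003 + ((-11671 - 4905) + 24741)*(20186 + 8657))/((31*(-4*2) + (-11 - 1*(-43))) - 43210) = (-38003 + (-16576 + 24741)*28843)/((31*(-8) + (-11 + 43)) - 43210) = (-38003 + 8165*28843)/((-248 + 32) - 43210) = (-38003 + 235503095)/(-216 - 43210) = 235465092/(-43426) = 235465092*(-1/43426) = -117732546/21713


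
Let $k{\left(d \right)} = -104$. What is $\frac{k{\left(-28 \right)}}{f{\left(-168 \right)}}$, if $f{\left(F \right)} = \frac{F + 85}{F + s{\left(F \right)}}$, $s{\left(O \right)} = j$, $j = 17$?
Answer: $- \frac{15704}{83} \approx -189.2$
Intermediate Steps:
$s{\left(O \right)} = 17$
$f{\left(F \right)} = \frac{85 + F}{17 + F}$ ($f{\left(F \right)} = \frac{F + 85}{F + 17} = \frac{85 + F}{17 + F}$)
$\frac{k{\left(-28 \right)}}{f{\left(-168 \right)}} = - \frac{104}{\frac{1}{17 - 168} \left(85 - 168\right)} = - \frac{104}{\frac{1}{-151} \left(-83\right)} = - \frac{104}{\left(- \frac{1}{151}\right) \left(-83\right)} = - \frac{104}{\frac{83}{151}} = \left(-104\right) \frac{151}{83} = - \frac{15704}{83}$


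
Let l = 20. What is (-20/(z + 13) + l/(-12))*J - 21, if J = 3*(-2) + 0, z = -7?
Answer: 9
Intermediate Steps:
J = -6 (J = -6 + 0 = -6)
(-20/(z + 13) + l/(-12))*J - 21 = (-20/(-7 + 13) + 20/(-12))*(-6) - 21 = (-20/6 + 20*(-1/12))*(-6) - 21 = (-20*1/6 - 5/3)*(-6) - 21 = (-10/3 - 5/3)*(-6) - 21 = -5*(-6) - 21 = 30 - 21 = 9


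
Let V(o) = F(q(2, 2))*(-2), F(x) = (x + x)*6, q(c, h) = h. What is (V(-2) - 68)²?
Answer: 13456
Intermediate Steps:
F(x) = 12*x (F(x) = (2*x)*6 = 12*x)
V(o) = -48 (V(o) = (12*2)*(-2) = 24*(-2) = -48)
(V(-2) - 68)² = (-48 - 68)² = (-116)² = 13456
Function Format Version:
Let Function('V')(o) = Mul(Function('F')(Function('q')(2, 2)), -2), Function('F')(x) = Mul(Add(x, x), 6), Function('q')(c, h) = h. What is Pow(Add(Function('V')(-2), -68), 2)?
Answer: 13456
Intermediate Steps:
Function('F')(x) = Mul(12, x) (Function('F')(x) = Mul(Mul(2, x), 6) = Mul(12, x))
Function('V')(o) = -48 (Function('V')(o) = Mul(Mul(12, 2), -2) = Mul(24, -2) = -48)
Pow(Add(Function('V')(-2), -68), 2) = Pow(Add(-48, -68), 2) = Pow(-116, 2) = 13456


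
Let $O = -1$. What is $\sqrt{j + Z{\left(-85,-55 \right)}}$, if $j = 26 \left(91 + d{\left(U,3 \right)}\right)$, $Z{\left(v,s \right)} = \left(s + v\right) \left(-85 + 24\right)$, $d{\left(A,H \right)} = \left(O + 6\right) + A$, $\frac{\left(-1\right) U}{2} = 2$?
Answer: $2 \sqrt{2733} \approx 104.56$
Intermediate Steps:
$U = -4$ ($U = \left(-2\right) 2 = -4$)
$d{\left(A,H \right)} = 5 + A$ ($d{\left(A,H \right)} = \left(-1 + 6\right) + A = 5 + A$)
$Z{\left(v,s \right)} = - 61 s - 61 v$ ($Z{\left(v,s \right)} = \left(s + v\right) \left(-61\right) = - 61 s - 61 v$)
$j = 2392$ ($j = 26 \left(91 + \left(5 - 4\right)\right) = 26 \left(91 + 1\right) = 26 \cdot 92 = 2392$)
$\sqrt{j + Z{\left(-85,-55 \right)}} = \sqrt{2392 - -8540} = \sqrt{2392 + \left(3355 + 5185\right)} = \sqrt{2392 + 8540} = \sqrt{10932} = 2 \sqrt{2733}$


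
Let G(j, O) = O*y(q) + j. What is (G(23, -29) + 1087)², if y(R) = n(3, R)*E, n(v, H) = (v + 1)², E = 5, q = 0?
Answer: 1464100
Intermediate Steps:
n(v, H) = (1 + v)²
y(R) = 80 (y(R) = (1 + 3)²*5 = 4²*5 = 16*5 = 80)
G(j, O) = j + 80*O (G(j, O) = O*80 + j = 80*O + j = j + 80*O)
(G(23, -29) + 1087)² = ((23 + 80*(-29)) + 1087)² = ((23 - 2320) + 1087)² = (-2297 + 1087)² = (-1210)² = 1464100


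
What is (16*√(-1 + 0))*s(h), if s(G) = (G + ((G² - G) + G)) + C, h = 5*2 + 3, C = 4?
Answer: 2976*I ≈ 2976.0*I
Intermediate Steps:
h = 13 (h = 10 + 3 = 13)
s(G) = 4 + G + G² (s(G) = (G + ((G² - G) + G)) + 4 = (G + G²) + 4 = 4 + G + G²)
(16*√(-1 + 0))*s(h) = (16*√(-1 + 0))*(4 + 13 + 13²) = (16*√(-1))*(4 + 13 + 169) = (16*I)*186 = 2976*I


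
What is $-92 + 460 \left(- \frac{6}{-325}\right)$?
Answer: $- \frac{5428}{65} \approx -83.508$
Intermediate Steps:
$-92 + 460 \left(- \frac{6}{-325}\right) = -92 + 460 \left(\left(-6\right) \left(- \frac{1}{325}\right)\right) = -92 + 460 \cdot \frac{6}{325} = -92 + \frac{552}{65} = - \frac{5428}{65}$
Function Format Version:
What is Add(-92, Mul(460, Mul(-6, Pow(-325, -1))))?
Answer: Rational(-5428, 65) ≈ -83.508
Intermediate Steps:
Add(-92, Mul(460, Mul(-6, Pow(-325, -1)))) = Add(-92, Mul(460, Mul(-6, Rational(-1, 325)))) = Add(-92, Mul(460, Rational(6, 325))) = Add(-92, Rational(552, 65)) = Rational(-5428, 65)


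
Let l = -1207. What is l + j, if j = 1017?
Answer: -190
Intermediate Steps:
l + j = -1207 + 1017 = -190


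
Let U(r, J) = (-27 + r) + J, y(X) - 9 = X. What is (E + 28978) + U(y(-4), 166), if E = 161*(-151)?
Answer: 4811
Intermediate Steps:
E = -24311
y(X) = 9 + X
U(r, J) = -27 + J + r
(E + 28978) + U(y(-4), 166) = (-24311 + 28978) + (-27 + 166 + (9 - 4)) = 4667 + (-27 + 166 + 5) = 4667 + 144 = 4811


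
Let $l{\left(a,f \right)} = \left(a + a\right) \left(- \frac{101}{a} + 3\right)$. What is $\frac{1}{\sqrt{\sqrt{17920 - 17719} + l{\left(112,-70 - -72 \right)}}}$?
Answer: $\frac{1}{\sqrt{470 + \sqrt{201}}} \approx 0.045446$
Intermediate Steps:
$l{\left(a,f \right)} = 2 a \left(3 - \frac{101}{a}\right)$
$\frac{1}{\sqrt{\sqrt{17920 - 17719} + l{\left(112,-70 - -72 \right)}}} = \frac{1}{\sqrt{\sqrt{17920 - 17719} + \left(-202 + 6 \cdot 112\right)}} = \frac{1}{\sqrt{\sqrt{201} + \left(-202 + 672\right)}} = \frac{1}{\sqrt{\sqrt{201} + 470}} = \frac{1}{\sqrt{470 + \sqrt{201}}}$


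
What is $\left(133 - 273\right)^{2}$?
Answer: $19600$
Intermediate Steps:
$\left(133 - 273\right)^{2} = \left(-140\right)^{2} = 19600$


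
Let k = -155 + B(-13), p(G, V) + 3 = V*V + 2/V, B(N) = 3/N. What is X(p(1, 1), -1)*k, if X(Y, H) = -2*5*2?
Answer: 40360/13 ≈ 3104.6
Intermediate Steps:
p(G, V) = -3 + V² + 2/V (p(G, V) = -3 + (V*V + 2/V) = -3 + (V² + 2/V) = -3 + V² + 2/V)
X(Y, H) = -20 (X(Y, H) = -10*2 = -20)
k = -2018/13 (k = -155 + 3/(-13) = -155 + 3*(-1/13) = -155 - 3/13 = -2018/13 ≈ -155.23)
X(p(1, 1), -1)*k = -20*(-2018/13) = 40360/13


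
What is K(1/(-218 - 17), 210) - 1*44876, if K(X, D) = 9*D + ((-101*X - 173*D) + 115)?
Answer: -18612134/235 ≈ -79201.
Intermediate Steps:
K(X, D) = 115 - 164*D - 101*X (K(X, D) = 9*D + ((-173*D - 101*X) + 115) = 9*D + (115 - 173*D - 101*X) = 115 - 164*D - 101*X)
K(1/(-218 - 17), 210) - 1*44876 = (115 - 164*210 - 101/(-218 - 17)) - 1*44876 = (115 - 34440 - 101/(-235)) - 44876 = (115 - 34440 - 101*(-1/235)) - 44876 = (115 - 34440 + 101/235) - 44876 = -8066274/235 - 44876 = -18612134/235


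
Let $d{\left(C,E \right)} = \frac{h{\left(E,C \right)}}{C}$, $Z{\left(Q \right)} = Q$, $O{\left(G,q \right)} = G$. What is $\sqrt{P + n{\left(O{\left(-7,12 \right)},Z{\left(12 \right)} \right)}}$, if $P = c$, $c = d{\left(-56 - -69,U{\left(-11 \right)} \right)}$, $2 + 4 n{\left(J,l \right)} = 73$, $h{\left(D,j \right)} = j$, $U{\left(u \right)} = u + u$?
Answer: $\frac{5 \sqrt{3}}{2} \approx 4.3301$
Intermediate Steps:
$U{\left(u \right)} = 2 u$
$n{\left(J,l \right)} = \frac{71}{4}$ ($n{\left(J,l \right)} = - \frac{1}{2} + \frac{1}{4} \cdot 73 = - \frac{1}{2} + \frac{73}{4} = \frac{71}{4}$)
$d{\left(C,E \right)} = 1$ ($d{\left(C,E \right)} = \frac{C}{C} = 1$)
$c = 1$
$P = 1$
$\sqrt{P + n{\left(O{\left(-7,12 \right)},Z{\left(12 \right)} \right)}} = \sqrt{1 + \frac{71}{4}} = \sqrt{\frac{75}{4}} = \frac{5 \sqrt{3}}{2}$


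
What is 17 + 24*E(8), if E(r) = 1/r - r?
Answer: -172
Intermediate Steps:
17 + 24*E(8) = 17 + 24*(1/8 - 1*8) = 17 + 24*(1/8 - 8) = 17 + 24*(-63/8) = 17 - 189 = -172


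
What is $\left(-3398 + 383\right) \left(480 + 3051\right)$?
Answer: $-10645965$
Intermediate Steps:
$\left(-3398 + 383\right) \left(480 + 3051\right) = \left(-3015\right) 3531 = -10645965$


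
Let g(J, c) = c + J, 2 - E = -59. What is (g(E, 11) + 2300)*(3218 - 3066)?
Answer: 360544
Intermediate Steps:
E = 61 (E = 2 - 1*(-59) = 2 + 59 = 61)
g(J, c) = J + c
(g(E, 11) + 2300)*(3218 - 3066) = ((61 + 11) + 2300)*(3218 - 3066) = (72 + 2300)*152 = 2372*152 = 360544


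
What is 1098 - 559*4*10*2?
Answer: -43622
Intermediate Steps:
1098 - 559*4*10*2 = 1098 - 22360*2 = 1098 - 559*80 = 1098 - 44720 = -43622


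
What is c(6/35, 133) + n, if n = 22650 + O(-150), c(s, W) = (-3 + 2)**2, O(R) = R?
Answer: 22501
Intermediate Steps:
c(s, W) = 1 (c(s, W) = (-1)**2 = 1)
n = 22500 (n = 22650 - 150 = 22500)
c(6/35, 133) + n = 1 + 22500 = 22501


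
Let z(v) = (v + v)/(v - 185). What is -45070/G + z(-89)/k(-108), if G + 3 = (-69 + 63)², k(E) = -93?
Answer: -63804423/46717 ≈ -1365.8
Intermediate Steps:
z(v) = 2*v/(-185 + v) (z(v) = (2*v)/(-185 + v) = 2*v/(-185 + v))
G = 33 (G = -3 + (-69 + 63)² = -3 + (-6)² = -3 + 36 = 33)
-45070/G + z(-89)/k(-108) = -45070/33 + (2*(-89)/(-185 - 89))/(-93) = -45070*1/33 + (2*(-89)/(-274))*(-1/93) = -45070/33 + (2*(-89)*(-1/274))*(-1/93) = -45070/33 + (89/137)*(-1/93) = -45070/33 - 89/12741 = -63804423/46717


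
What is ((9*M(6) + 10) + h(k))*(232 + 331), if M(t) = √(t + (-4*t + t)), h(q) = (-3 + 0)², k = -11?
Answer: 10697 + 10134*I*√3 ≈ 10697.0 + 17553.0*I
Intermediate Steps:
h(q) = 9 (h(q) = (-3)² = 9)
M(t) = √2*√(-t) (M(t) = √(t - 3*t) = √(-2*t) = √2*√(-t))
((9*M(6) + 10) + h(k))*(232 + 331) = ((9*(√2*√(-1*6)) + 10) + 9)*(232 + 331) = ((9*(√2*√(-6)) + 10) + 9)*563 = ((9*(√2*(I*√6)) + 10) + 9)*563 = ((9*(2*I*√3) + 10) + 9)*563 = ((18*I*√3 + 10) + 9)*563 = ((10 + 18*I*√3) + 9)*563 = (19 + 18*I*√3)*563 = 10697 + 10134*I*√3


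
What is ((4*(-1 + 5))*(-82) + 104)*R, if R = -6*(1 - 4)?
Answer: -21744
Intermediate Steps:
R = 18 (R = -6*(-3) = 18)
((4*(-1 + 5))*(-82) + 104)*R = ((4*(-1 + 5))*(-82) + 104)*18 = ((4*4)*(-82) + 104)*18 = (16*(-82) + 104)*18 = (-1312 + 104)*18 = -1208*18 = -21744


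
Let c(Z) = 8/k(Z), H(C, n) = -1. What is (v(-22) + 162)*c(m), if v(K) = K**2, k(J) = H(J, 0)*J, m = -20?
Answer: 1292/5 ≈ 258.40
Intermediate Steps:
k(J) = -J
c(Z) = -8/Z (c(Z) = 8/((-Z)) = 8*(-1/Z) = -8/Z)
(v(-22) + 162)*c(m) = ((-22)**2 + 162)*(-8/(-20)) = (484 + 162)*(-8*(-1/20)) = 646*(2/5) = 1292/5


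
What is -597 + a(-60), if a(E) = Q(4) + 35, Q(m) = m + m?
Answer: -554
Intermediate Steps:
Q(m) = 2*m
a(E) = 43 (a(E) = 2*4 + 35 = 8 + 35 = 43)
-597 + a(-60) = -597 + 43 = -554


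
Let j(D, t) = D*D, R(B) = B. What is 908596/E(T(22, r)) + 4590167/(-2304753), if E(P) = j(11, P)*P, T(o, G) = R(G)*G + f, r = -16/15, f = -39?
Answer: -43263785893703/215976098877 ≈ -200.32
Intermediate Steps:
r = -16/15 (r = -16*1/15 = -16/15 ≈ -1.0667)
j(D, t) = D²
T(o, G) = -39 + G² (T(o, G) = G*G - 39 = G² - 39 = -39 + G²)
E(P) = 121*P (E(P) = 11²*P = 121*P)
908596/E(T(22, r)) + 4590167/(-2304753) = 908596/((121*(-39 + (-16/15)²))) + 4590167/(-2304753) = 908596/((121*(-39 + 256/225))) + 4590167*(-1/2304753) = 908596/((121*(-8519/225))) - 4590167/2304753 = 908596/(-1030799/225) - 4590167/2304753 = 908596*(-225/1030799) - 4590167/2304753 = -204434100/1030799 - 4590167/2304753 = -43263785893703/215976098877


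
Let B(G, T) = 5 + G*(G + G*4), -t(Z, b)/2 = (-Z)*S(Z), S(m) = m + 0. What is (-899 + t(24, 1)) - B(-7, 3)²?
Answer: -62247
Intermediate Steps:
S(m) = m
t(Z, b) = 2*Z² (t(Z, b) = -2*(-Z)*Z = -(-2)*Z² = 2*Z²)
B(G, T) = 5 + 5*G² (B(G, T) = 5 + G*(G + 4*G) = 5 + G*(5*G) = 5 + 5*G²)
(-899 + t(24, 1)) - B(-7, 3)² = (-899 + 2*24²) - (5 + 5*(-7)²)² = (-899 + 2*576) - (5 + 5*49)² = (-899 + 1152) - (5 + 245)² = 253 - 1*250² = 253 - 1*62500 = 253 - 62500 = -62247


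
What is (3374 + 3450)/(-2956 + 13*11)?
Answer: -6824/2813 ≈ -2.4259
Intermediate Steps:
(3374 + 3450)/(-2956 + 13*11) = 6824/(-2956 + 143) = 6824/(-2813) = 6824*(-1/2813) = -6824/2813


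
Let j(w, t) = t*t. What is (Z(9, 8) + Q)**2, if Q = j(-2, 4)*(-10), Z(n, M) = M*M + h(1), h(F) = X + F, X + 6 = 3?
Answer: 9604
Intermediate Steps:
X = -3 (X = -6 + 3 = -3)
h(F) = -3 + F
j(w, t) = t**2
Z(n, M) = -2 + M**2 (Z(n, M) = M*M + (-3 + 1) = M**2 - 2 = -2 + M**2)
Q = -160 (Q = 4**2*(-10) = 16*(-10) = -160)
(Z(9, 8) + Q)**2 = ((-2 + 8**2) - 160)**2 = ((-2 + 64) - 160)**2 = (62 - 160)**2 = (-98)**2 = 9604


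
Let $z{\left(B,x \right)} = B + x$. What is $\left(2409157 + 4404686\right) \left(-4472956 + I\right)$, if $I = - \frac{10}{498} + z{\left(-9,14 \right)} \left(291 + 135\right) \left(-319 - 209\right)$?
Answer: $- \frac{3165714658034929}{83} \approx -3.8141 \cdot 10^{13}$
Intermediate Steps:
$I = - \frac{280035365}{249}$ ($I = - \frac{10}{498} + \left(-9 + 14\right) \left(291 + 135\right) \left(-319 - 209\right) = \left(-10\right) \frac{1}{498} + 5 \cdot 426 \left(-528\right) = - \frac{5}{249} + 5 \left(-224928\right) = - \frac{5}{249} - 1124640 = - \frac{280035365}{249} \approx -1.1246 \cdot 10^{6}$)
$\left(2409157 + 4404686\right) \left(-4472956 + I\right) = \left(2409157 + 4404686\right) \left(-4472956 - \frac{280035365}{249}\right) = 6813843 \left(- \frac{1393801409}{249}\right) = - \frac{3165714658034929}{83}$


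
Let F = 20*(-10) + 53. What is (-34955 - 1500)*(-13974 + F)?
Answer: 514781055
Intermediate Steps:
F = -147 (F = -200 + 53 = -147)
(-34955 - 1500)*(-13974 + F) = (-34955 - 1500)*(-13974 - 147) = -36455*(-14121) = 514781055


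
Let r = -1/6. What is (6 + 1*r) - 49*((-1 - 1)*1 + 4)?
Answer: -553/6 ≈ -92.167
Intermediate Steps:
r = -⅙ (r = -1*⅙ = -⅙ ≈ -0.16667)
(6 + 1*r) - 49*((-1 - 1)*1 + 4) = (6 + 1*(-⅙)) - 49*((-1 - 1)*1 + 4) = (6 - ⅙) - 49*(-2*1 + 4) = 35/6 - 49*(-2 + 4) = 35/6 - 49*2 = 35/6 - 98 = -553/6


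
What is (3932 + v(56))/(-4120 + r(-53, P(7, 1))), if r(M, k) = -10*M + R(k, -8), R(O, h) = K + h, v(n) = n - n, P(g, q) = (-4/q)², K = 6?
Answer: -983/898 ≈ -1.0947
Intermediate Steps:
P(g, q) = 16/q²
v(n) = 0
R(O, h) = 6 + h
r(M, k) = -2 - 10*M (r(M, k) = -10*M + (6 - 8) = -10*M - 2 = -2 - 10*M)
(3932 + v(56))/(-4120 + r(-53, P(7, 1))) = (3932 + 0)/(-4120 + (-2 - 10*(-53))) = 3932/(-4120 + (-2 + 530)) = 3932/(-4120 + 528) = 3932/(-3592) = 3932*(-1/3592) = -983/898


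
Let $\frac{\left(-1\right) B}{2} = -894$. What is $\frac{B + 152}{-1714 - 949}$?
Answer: $- \frac{1940}{2663} \approx -0.7285$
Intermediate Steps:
$B = 1788$ ($B = \left(-2\right) \left(-894\right) = 1788$)
$\frac{B + 152}{-1714 - 949} = \frac{1788 + 152}{-1714 - 949} = \frac{1940}{-2663} = 1940 \left(- \frac{1}{2663}\right) = - \frac{1940}{2663}$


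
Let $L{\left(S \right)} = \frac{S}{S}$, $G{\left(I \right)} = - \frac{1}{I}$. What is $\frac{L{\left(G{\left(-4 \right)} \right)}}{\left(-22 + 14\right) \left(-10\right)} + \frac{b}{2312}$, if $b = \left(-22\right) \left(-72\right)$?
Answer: $\frac{16129}{23120} \approx 0.69762$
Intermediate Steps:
$L{\left(S \right)} = 1$
$b = 1584$
$\frac{L{\left(G{\left(-4 \right)} \right)}}{\left(-22 + 14\right) \left(-10\right)} + \frac{b}{2312} = 1 \frac{1}{\left(-22 + 14\right) \left(-10\right)} + \frac{1584}{2312} = 1 \frac{1}{\left(-8\right) \left(-10\right)} + 1584 \cdot \frac{1}{2312} = 1 \cdot \frac{1}{80} + \frac{198}{289} = \frac{1}{80} + \frac{198}{289} = \frac{16129}{23120}$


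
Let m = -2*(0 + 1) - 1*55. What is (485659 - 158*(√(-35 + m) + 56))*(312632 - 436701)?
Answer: -59157463959 + 39205804*I*√23 ≈ -5.9157e+10 + 1.8802e+8*I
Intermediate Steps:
m = -57 (m = -2*1 - 55 = -2 - 55 = -57)
(485659 - 158*(√(-35 + m) + 56))*(312632 - 436701) = (485659 - 158*(√(-35 - 57) + 56))*(312632 - 436701) = (485659 - 158*(√(-92) + 56))*(-124069) = (485659 - 158*(2*I*√23 + 56))*(-124069) = (485659 - 158*(56 + 2*I*√23))*(-124069) = (485659 + (-8848 - 316*I*√23))*(-124069) = (476811 - 316*I*√23)*(-124069) = -59157463959 + 39205804*I*√23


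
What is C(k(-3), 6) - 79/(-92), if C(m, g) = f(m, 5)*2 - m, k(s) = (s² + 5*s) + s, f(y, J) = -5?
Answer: -13/92 ≈ -0.14130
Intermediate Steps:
k(s) = s² + 6*s
C(m, g) = -10 - m (C(m, g) = -5*2 - m = -10 - m)
C(k(-3), 6) - 79/(-92) = (-10 - (-3)*(6 - 3)) - 79/(-92) = (-10 - (-3)*3) - 79*(-1/92) = (-10 - 1*(-9)) + 79/92 = (-10 + 9) + 79/92 = -1 + 79/92 = -13/92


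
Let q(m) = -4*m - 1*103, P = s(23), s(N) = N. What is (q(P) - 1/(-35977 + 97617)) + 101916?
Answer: 6270082439/61640 ≈ 1.0172e+5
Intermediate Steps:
P = 23
q(m) = -103 - 4*m (q(m) = -4*m - 103 = -103 - 4*m)
(q(P) - 1/(-35977 + 97617)) + 101916 = ((-103 - 4*23) - 1/(-35977 + 97617)) + 101916 = ((-103 - 92) - 1/61640) + 101916 = (-195 - 1*1/61640) + 101916 = (-195 - 1/61640) + 101916 = -12019801/61640 + 101916 = 6270082439/61640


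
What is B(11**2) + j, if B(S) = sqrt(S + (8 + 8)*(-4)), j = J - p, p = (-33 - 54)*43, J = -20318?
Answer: -16577 + sqrt(57) ≈ -16569.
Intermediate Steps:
p = -3741 (p = -87*43 = -3741)
j = -16577 (j = -20318 - 1*(-3741) = -20318 + 3741 = -16577)
B(S) = sqrt(-64 + S) (B(S) = sqrt(S + 16*(-4)) = sqrt(S - 64) = sqrt(-64 + S))
B(11**2) + j = sqrt(-64 + 11**2) - 16577 = sqrt(-64 + 121) - 16577 = sqrt(57) - 16577 = -16577 + sqrt(57)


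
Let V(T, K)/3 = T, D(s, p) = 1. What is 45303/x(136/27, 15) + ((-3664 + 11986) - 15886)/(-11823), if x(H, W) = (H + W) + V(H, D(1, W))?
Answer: 14468847199/11220027 ≈ 1289.6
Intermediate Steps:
V(T, K) = 3*T
x(H, W) = W + 4*H (x(H, W) = (H + W) + 3*H = W + 4*H)
45303/x(136/27, 15) + ((-3664 + 11986) - 15886)/(-11823) = 45303/(15 + 4*(136/27)) + ((-3664 + 11986) - 15886)/(-11823) = 45303/(15 + 4*(136*(1/27))) + (8322 - 15886)*(-1/11823) = 45303/(15 + 4*(136/27)) - 7564*(-1/11823) = 45303/(15 + 544/27) + 7564/11823 = 45303/(949/27) + 7564/11823 = 45303*(27/949) + 7564/11823 = 1223181/949 + 7564/11823 = 14468847199/11220027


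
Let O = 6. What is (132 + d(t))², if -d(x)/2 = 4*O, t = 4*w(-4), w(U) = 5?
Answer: 7056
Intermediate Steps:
t = 20 (t = 4*5 = 20)
d(x) = -48 (d(x) = -8*6 = -2*24 = -48)
(132 + d(t))² = (132 - 48)² = 84² = 7056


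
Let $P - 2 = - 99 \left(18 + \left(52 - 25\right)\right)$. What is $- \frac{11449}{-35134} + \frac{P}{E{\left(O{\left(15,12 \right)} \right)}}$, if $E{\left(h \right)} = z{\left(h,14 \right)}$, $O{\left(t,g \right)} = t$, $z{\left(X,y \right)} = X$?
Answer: $- \frac{156279967}{527010} \approx -296.54$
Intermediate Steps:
$E{\left(h \right)} = h$
$P = -4453$ ($P = 2 - 99 \left(18 + \left(52 - 25\right)\right) = 2 - 99 \left(18 + 27\right) = 2 - 4455 = -4453$)
$- \frac{11449}{-35134} + \frac{P}{E{\left(O{\left(15,12 \right)} \right)}} = - \frac{11449}{-35134} - \frac{4453}{15} = \left(-11449\right) \left(- \frac{1}{35134}\right) - \frac{4453}{15} = \frac{11449}{35134} - \frac{4453}{15} = - \frac{156279967}{527010}$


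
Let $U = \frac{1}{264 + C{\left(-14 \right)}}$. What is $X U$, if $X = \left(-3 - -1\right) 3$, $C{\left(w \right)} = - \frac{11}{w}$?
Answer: $- \frac{84}{3707} \approx -0.02266$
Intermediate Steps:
$X = -6$ ($X = \left(-3 + 1\right) 3 = \left(-2\right) 3 = -6$)
$U = \frac{14}{3707}$ ($U = \frac{1}{264 - \frac{11}{-14}} = \frac{1}{264 - - \frac{11}{14}} = \frac{1}{264 + \frac{11}{14}} = \frac{1}{\frac{3707}{14}} = \frac{14}{3707} \approx 0.0037766$)
$X U = \left(-6\right) \frac{14}{3707} = - \frac{84}{3707}$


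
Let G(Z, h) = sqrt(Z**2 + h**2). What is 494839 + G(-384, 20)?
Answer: 494839 + 4*sqrt(9241) ≈ 4.9522e+5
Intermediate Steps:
494839 + G(-384, 20) = 494839 + sqrt((-384)**2 + 20**2) = 494839 + sqrt(147456 + 400) = 494839 + sqrt(147856) = 494839 + 4*sqrt(9241)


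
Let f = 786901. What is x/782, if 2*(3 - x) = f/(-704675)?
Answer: 5014951/1102111700 ≈ 0.0045503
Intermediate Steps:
x = 5014951/1409350 (x = 3 - 786901/(2*(-704675)) = 3 - 786901*(-1)/(2*704675) = 3 - ½*(-786901/704675) = 3 + 786901/1409350 = 5014951/1409350 ≈ 3.5583)
x/782 = (5014951/1409350)/782 = (5014951/1409350)*(1/782) = 5014951/1102111700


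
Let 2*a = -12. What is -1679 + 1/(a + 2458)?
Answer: -4116907/2452 ≈ -1679.0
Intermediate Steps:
a = -6 (a = (½)*(-12) = -6)
-1679 + 1/(a + 2458) = -1679 + 1/(-6 + 2458) = -1679 + 1/2452 = -4116907/2452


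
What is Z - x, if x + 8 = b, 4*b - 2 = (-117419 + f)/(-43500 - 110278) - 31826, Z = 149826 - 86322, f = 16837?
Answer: 21980361917/307556 ≈ 71468.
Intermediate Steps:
Z = 63504
b = -2446865245/307556 (b = ½ + ((-117419 + 16837)/(-43500 - 110278) - 31826)/4 = ½ + (-100582/(-153778) - 31826)/4 = ½ + (-100582*(-1/153778) - 31826)/4 = ½ + (50291/76889 - 31826)/4 = ½ + (¼)*(-2447019023/76889) = ½ - 2447019023/307556 = -2446865245/307556 ≈ -7955.8)
x = -2449325693/307556 (x = -8 - 2446865245/307556 = -2449325693/307556 ≈ -7963.8)
Z - x = 63504 - 1*(-2449325693/307556) = 63504 + 2449325693/307556 = 21980361917/307556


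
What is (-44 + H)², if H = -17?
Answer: 3721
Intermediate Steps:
(-44 + H)² = (-44 - 17)² = (-61)² = 3721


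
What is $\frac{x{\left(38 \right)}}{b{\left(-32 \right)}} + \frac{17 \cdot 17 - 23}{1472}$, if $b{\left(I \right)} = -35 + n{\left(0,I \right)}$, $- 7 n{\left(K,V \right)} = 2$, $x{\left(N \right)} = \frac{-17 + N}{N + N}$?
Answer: $\frac{597121}{3454048} \approx 0.17288$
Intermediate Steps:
$x{\left(N \right)} = \frac{-17 + N}{2 N}$
$n{\left(K,V \right)} = - \frac{2}{7}$ ($n{\left(K,V \right)} = \left(- \frac{1}{7}\right) 2 = - \frac{2}{7}$)
$b{\left(I \right)} = - \frac{247}{7}$ ($b{\left(I \right)} = -35 - \frac{2}{7} = - \frac{247}{7}$)
$\frac{x{\left(38 \right)}}{b{\left(-32 \right)}} + \frac{17 \cdot 17 - 23}{1472} = \frac{\frac{1}{2} \cdot \frac{1}{38} \left(-17 + 38\right)}{- \frac{247}{7}} + \frac{17 \cdot 17 - 23}{1472} = \frac{1}{2} \cdot \frac{1}{38} \cdot 21 \left(- \frac{7}{247}\right) + \left(289 - 23\right) \frac{1}{1472} = \frac{21}{76} \left(- \frac{7}{247}\right) + 266 \cdot \frac{1}{1472} = - \frac{147}{18772} + \frac{133}{736} = \frac{597121}{3454048}$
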